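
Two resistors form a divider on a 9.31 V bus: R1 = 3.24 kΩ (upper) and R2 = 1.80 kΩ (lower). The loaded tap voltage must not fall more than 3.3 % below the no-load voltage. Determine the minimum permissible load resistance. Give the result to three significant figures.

Output resistance R_th = R1‖R2 = (3.24 × 1.80)/5.040 = 1.157 kΩ.
The fractional drop is R_th/(R_th + R_L); requiring this ≤ 0.0330 gives R_L ≥ R_th(1/0.0330 − 1) = 1.157 × 29.30 = 33.9 kΩ.

R_L(min) ≈ 33.9 kΩ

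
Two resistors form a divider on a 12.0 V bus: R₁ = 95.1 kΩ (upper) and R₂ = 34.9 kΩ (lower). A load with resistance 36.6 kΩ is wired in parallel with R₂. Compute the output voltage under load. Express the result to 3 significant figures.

The load sits in parallel with R₂: R₂‖R_L = (34.9 × 36.6) / (34.9 + 36.6) = 17.86 kΩ.
V_out = 12.0 × 17.86 / (95.1 + 17.86) = 12.0 × 17.86/113.0 = 1.90 V.

V_out ≈ 1.90 V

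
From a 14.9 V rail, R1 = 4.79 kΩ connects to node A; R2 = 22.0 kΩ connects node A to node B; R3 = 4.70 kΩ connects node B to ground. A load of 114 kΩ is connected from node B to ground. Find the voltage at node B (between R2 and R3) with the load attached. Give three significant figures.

At node B, R3 is in parallel with the load: R3‖R_L = 4.514 kΩ.
Below node A the resistance is R2 + (R3‖R_L) = 26.51 kΩ, so V_A = 14.9 × 26.51/31.30 = 12.62 V.
Then V_B = V_A × (R3‖R_L)/(R2 + R3‖R_L) = 12.62 × 4.514/26.51 = 2.15 V.

V ≈ 2.15 V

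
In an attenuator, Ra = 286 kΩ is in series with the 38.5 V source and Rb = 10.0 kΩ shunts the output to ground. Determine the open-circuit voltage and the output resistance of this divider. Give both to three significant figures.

V_th = 1.30 V, R_th = 9.66 kΩ

V_th is the open-circuit tap voltage: 38.5 × 10.0/(286 + 10.0) = 1.30 V.
With the supply zeroed, Ra and Rb appear in parallel from the tap: R_th = Ra‖Rb = (286 × 10.0)/296.0 = 9.66 kΩ.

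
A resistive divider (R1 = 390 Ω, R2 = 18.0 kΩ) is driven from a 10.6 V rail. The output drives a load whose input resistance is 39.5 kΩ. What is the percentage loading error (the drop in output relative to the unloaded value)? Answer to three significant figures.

The divider's output (Thévenin) resistance is R1‖R2 = 381.7 Ω.
Fractional drop under load = R_th/(R_th + R_L) = 381.7 / (381.7 + 39500) = 0.009572.
So the output falls by 0.957 %.

0.957 %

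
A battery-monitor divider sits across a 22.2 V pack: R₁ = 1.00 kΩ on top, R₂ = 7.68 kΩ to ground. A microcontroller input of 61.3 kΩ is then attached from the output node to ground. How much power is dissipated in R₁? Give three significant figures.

P ≈ 8.05 mW

Total resistance from the source is R₁ + (R₂‖R_L) = 7.825 kΩ, so I = 22.2/7.825 kΩ = 2.837 mA.
P = I²·R₁ = (2.837 mA)² × 1.00 kΩ = 8.05 mW.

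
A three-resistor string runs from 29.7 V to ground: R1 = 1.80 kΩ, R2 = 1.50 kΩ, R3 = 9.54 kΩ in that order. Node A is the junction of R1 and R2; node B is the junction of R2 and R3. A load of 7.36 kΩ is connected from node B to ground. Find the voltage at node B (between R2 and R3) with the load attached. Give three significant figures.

At node B, R3 is in parallel with the load: R3‖R_L = 4.155 kΩ.
Below node A the resistance is R2 + (R3‖R_L) = 5.655 kΩ, so V_A = 29.7 × 5.655/7.455 = 22.53 V.
Then V_B = V_A × (R3‖R_L)/(R2 + R3‖R_L) = 22.53 × 4.155/5.655 = 16.6 V.

V ≈ 16.6 V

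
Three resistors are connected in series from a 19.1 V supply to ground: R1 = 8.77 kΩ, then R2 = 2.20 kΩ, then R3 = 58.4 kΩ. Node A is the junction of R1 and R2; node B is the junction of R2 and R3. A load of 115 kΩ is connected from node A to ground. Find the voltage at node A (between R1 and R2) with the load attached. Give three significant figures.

Below node A the series string R2+R3 = 60.60 kΩ sits in parallel with the 115 kΩ load: 39.69 kΩ.
V_A = 19.1 × 39.69/(8.77 + 39.69) = 15.6 V.

V ≈ 15.6 V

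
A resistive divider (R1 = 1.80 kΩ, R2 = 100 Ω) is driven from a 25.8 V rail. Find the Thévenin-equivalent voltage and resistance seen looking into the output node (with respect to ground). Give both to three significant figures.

V_th = 1.36 V, R_th = 94.7 Ω

V_th is the open-circuit tap voltage: 25.8 × 100/(1800 + 100) = 1.36 V.
With the supply zeroed, R1 and R2 appear in parallel from the tap: R_th = R1‖R2 = (1800 × 100)/1900 = 94.7 Ω.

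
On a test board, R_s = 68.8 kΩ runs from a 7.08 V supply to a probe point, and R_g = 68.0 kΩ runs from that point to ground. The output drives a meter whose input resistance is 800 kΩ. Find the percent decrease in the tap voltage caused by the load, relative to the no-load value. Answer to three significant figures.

4.10 %

The divider's output (Thévenin) resistance is R_s‖R_g = 34.20 kΩ.
Fractional drop under load = R_th/(R_th + R_L) = 34.20 / (34.20 + 800) = 0.04100.
So the output falls by 4.10 %.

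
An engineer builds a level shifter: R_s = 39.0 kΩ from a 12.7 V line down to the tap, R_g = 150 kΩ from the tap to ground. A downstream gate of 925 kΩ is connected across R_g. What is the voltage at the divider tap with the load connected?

V_out ≈ 9.75 V

The load sits in parallel with R_g: R_g‖R_L = (150 × 925) / (150 + 925) = 129.1 kΩ.
V_out = 12.7 × 129.1 / (39.0 + 129.1) = 12.7 × 129.1/168.1 = 9.75 V.
(Unloaded it would have been 10.1 V.)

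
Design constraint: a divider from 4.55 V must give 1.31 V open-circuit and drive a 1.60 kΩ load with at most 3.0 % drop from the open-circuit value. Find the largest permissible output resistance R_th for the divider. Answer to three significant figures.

Loading drop = R_th/(R_th + R_L) ≤ 0.0300, so R_th ≤ R_L · ε/(1−ε) = 1.60 kΩ × 0.0300/0.9700 = 49.5 Ω.

R_th ≤ 49.5 Ω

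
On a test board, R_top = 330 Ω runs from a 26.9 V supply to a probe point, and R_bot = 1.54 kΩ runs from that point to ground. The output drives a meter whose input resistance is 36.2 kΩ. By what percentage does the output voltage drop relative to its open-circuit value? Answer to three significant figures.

The divider's output (Thévenin) resistance is R_top‖R_bot = 271.8 Ω.
Fractional drop under load = R_th/(R_th + R_L) = 271.8 / (271.8 + 36200) = 0.007451.
So the output falls by 0.745 %.

0.745 %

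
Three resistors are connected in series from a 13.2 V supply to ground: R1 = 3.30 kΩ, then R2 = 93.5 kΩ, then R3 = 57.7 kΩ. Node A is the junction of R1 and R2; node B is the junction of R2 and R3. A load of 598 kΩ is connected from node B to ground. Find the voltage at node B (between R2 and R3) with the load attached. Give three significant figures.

At node B, R3 is in parallel with the load: R3‖R_L = 52.62 kΩ.
Below node A the resistance is R2 + (R3‖R_L) = 146.1 kΩ, so V_A = 13.2 × 146.1/149.4 = 12.91 V.
Then V_B = V_A × (R3‖R_L)/(R2 + R3‖R_L) = 12.91 × 52.62/146.1 = 4.65 V.

V ≈ 4.65 V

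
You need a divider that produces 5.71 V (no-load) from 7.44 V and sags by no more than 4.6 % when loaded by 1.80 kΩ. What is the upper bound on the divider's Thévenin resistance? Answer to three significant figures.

R_th ≤ 86.8 Ω

Loading drop = R_th/(R_th + R_L) ≤ 0.0460, so R_th ≤ R_L · ε/(1−ε) = 1.80 kΩ × 0.0460/0.9540 = 86.8 Ω.
(Any R1, R2 with R2/(R1+R2) = 0.767 and R1‖R2 ≤ 86.8 Ω will meet the spec.)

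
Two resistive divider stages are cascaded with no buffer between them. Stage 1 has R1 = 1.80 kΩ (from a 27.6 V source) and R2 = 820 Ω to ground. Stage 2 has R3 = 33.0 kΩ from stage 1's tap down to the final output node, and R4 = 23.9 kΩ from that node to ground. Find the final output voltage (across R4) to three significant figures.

Stage 2 presents R3+R4 = 56900 Ω as a load on stage 1's tap.
Stage 1's lower leg becomes R2‖(R3+R4) = 808.4 Ω, so V_mid = 27.6 × 808.4/2608 = 8.553 V.
Stage 2 is itself unloaded: V_out = V_mid × R4/(R3+R4) = 8.553 × 23900/56900 = 3.59 V.

V_out ≈ 3.59 V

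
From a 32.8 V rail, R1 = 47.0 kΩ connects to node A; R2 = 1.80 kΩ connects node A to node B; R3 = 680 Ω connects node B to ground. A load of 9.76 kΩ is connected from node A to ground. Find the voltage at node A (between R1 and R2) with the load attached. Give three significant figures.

V ≈ 1.32 V

Below node A the series string R2+R3 = 2480 Ω sits in parallel with the 9760 Ω load: 1978 Ω.
V_A = 32.8 × 1978/(47000 + 1978) = 1.32 V.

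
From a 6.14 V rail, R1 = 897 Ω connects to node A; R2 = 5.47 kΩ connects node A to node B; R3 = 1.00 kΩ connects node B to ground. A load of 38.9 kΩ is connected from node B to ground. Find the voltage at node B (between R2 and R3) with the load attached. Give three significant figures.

V ≈ 0.815 V

At node B, R3 is in parallel with the load: R3‖R_L = 974.9 Ω.
Below node A the resistance is R2 + (R3‖R_L) = 6445 Ω, so V_A = 6.14 × 6445/7342 = 5.390 V.
Then V_B = V_A × (R3‖R_L)/(R2 + R3‖R_L) = 5.390 × 974.9/6445 = 0.815 V.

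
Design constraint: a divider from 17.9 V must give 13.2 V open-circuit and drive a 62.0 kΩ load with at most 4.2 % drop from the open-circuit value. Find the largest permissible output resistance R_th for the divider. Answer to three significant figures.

Loading drop = R_th/(R_th + R_L) ≤ 0.0420, so R_th ≤ R_L · ε/(1−ε) = 62.0 kΩ × 0.0420/0.9580 = 2.72 kΩ.
(Any R1, R2 with R2/(R1+R2) = 0.737 and R1‖R2 ≤ 2.72 kΩ will meet the spec.)

R_th ≤ 2.72 kΩ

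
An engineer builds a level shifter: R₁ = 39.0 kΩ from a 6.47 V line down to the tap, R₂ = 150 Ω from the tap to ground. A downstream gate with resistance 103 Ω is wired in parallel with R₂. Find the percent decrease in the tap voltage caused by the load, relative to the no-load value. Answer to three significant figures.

59.2 %

Unloaded V = 6.47 × 150/39150 = 0.02479 V.
Loaded: R₂‖R_L = 61.07 Ω, giving V = 6.47 × 61.07/39060 = 0.01012 V.
Drop = (0.02479 − 0.01012) / 0.02479 = 59.2 %.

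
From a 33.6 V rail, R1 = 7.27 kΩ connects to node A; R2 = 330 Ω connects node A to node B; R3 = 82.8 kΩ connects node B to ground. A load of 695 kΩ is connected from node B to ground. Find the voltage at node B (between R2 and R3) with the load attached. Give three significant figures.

V ≈ 30.5 V

At node B, R3 is in parallel with the load: R3‖R_L = 73990 Ω.
Below node A the resistance is R2 + (R3‖R_L) = 74320 Ω, so V_A = 33.6 × 74320/81590 = 30.61 V.
Then V_B = V_A × (R3‖R_L)/(R2 + R3‖R_L) = 30.61 × 73990/74320 = 30.5 V.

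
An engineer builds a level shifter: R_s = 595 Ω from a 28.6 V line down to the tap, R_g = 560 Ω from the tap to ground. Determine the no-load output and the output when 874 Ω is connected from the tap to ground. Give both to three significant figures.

Open-circuit: V = 28.6 × 560/(595 + 560) = 13.9 V.
With the load, R_g becomes R_g‖R_L = 341.3 Ω, so V = 28.6 × 341.3/936.3 = 10.4 V.

Unloaded: 13.9 V; loaded: 10.4 V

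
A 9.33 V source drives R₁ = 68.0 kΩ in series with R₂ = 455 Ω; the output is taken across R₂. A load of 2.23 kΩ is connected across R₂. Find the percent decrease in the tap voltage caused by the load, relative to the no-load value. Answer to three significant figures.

The divider's output (Thévenin) resistance is R₁‖R₂ = 452.0 Ω.
Fractional drop under load = R_th/(R_th + R_L) = 452.0 / (452.0 + 2230) = 0.1685.
So the output falls by 16.9 %.

16.9 %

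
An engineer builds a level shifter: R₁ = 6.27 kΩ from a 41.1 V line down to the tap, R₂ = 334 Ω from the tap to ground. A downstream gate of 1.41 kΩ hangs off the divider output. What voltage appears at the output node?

V_out ≈ 1.70 V

The load sits in parallel with R₂: R₂‖R_L = (334 × 1410) / (334 + 1410) = 270.0 Ω.
V_out = 41.1 × 270.0 / (6270 + 270.0) = 41.1 × 270.0/6540 = 1.70 V.
(Unloaded it would have been 2.08 V.)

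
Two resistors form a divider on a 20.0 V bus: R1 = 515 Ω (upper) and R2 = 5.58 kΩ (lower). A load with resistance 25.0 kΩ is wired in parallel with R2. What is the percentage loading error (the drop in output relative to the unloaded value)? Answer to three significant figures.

The divider's output (Thévenin) resistance is R1‖R2 = 471.5 Ω.
Fractional drop under load = R_th/(R_th + R_L) = 471.5 / (471.5 + 25000) = 0.01851.
So the output falls by 1.85 %.

1.85 %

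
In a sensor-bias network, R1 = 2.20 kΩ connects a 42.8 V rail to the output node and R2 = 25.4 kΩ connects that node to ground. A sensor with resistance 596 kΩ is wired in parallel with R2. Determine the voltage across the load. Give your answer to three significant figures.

V_out ≈ 39.3 V

The load sits in parallel with R2: R2‖R_L = (25.4 × 596) / (25.4 + 596) = 24.36 kΩ.
V_out = 42.8 × 24.36 / (2.20 + 24.36) = 42.8 × 24.36/26.56 = 39.3 V.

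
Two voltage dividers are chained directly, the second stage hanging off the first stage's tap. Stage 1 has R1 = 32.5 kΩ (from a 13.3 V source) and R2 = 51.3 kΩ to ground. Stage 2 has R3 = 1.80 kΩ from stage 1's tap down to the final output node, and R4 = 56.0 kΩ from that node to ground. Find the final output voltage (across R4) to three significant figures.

Stage 2 presents R3+R4 = 57.80 kΩ as a load on stage 1's tap.
Stage 1's lower leg becomes R2‖(R3+R4) = 27.18 kΩ, so V_mid = 13.3 × 27.18/59.68 = 6.057 V.
Stage 2 is itself unloaded: V_out = V_mid × R4/(R3+R4) = 6.057 × 56.0/57.80 = 5.87 V.

V_out ≈ 5.87 V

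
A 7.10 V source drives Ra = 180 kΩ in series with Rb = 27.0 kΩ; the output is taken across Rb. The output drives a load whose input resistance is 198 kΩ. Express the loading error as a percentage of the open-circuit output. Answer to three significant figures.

10.6 %

The divider's output (Thévenin) resistance is Ra‖Rb = 23.48 kΩ.
Fractional drop under load = R_th/(R_th + R_L) = 23.48 / (23.48 + 198) = 0.1060.
So the output falls by 10.6 %.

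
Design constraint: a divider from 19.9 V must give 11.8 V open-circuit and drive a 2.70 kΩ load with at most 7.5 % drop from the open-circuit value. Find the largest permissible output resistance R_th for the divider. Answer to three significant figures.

Loading drop = R_th/(R_th + R_L) ≤ 0.0750, so R_th ≤ R_L · ε/(1−ε) = 2.70 kΩ × 0.0750/0.9250 = 219 Ω.
(Any R1, R2 with R2/(R1+R2) = 0.593 and R1‖R2 ≤ 219 Ω will meet the spec.)

R_th ≤ 219 Ω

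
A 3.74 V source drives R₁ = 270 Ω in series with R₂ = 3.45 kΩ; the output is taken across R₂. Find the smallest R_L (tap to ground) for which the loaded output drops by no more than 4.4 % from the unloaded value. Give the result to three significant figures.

Output resistance R_th = R₁‖R₂ = (270 × 3450)/3720 = 250.4 Ω.
The fractional drop is R_th/(R_th + R_L); requiring this ≤ 0.0440 gives R_L ≥ R_th(1/0.0440 − 1) = 250.4 × 21.73 = 5.44 kΩ.

R_L(min) ≈ 5.44 kΩ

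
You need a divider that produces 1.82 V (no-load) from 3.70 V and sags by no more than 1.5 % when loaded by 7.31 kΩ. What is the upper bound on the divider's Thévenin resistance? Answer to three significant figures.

R_th ≤ 111 Ω

Loading drop = R_th/(R_th + R_L) ≤ 0.0150, so R_th ≤ R_L · ε/(1−ε) = 7.31 kΩ × 0.0150/0.9850 = 111 Ω.
(Any R1, R2 with R2/(R1+R2) = 0.492 and R1‖R2 ≤ 111 Ω will meet the spec.)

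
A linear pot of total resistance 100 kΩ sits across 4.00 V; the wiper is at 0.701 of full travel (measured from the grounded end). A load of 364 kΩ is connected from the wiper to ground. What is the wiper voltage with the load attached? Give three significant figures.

The wiper splits the pot into (1−α)R = 29.90 kΩ above and αR = 70.10 kΩ below.
Lower section ‖ load = 58.78 kΩ.
V_wiper = 4.00 × 58.78/(29.90 + 58.78) = 2.65 V.

V ≈ 2.65 V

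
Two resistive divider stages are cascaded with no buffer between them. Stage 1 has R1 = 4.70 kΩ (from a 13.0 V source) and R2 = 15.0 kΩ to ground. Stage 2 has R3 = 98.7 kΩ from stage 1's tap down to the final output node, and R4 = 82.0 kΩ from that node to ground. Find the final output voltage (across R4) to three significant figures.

V_out ≈ 4.40 V

Stage 2 presents R3+R4 = 180.7 kΩ as a load on stage 1's tap.
Stage 1's lower leg becomes R2‖(R3+R4) = 13.85 kΩ, so V_mid = 13.0 × 13.85/18.55 = 9.706 V.
Stage 2 is itself unloaded: V_out = V_mid × R4/(R3+R4) = 9.706 × 82.0/180.7 = 4.40 V.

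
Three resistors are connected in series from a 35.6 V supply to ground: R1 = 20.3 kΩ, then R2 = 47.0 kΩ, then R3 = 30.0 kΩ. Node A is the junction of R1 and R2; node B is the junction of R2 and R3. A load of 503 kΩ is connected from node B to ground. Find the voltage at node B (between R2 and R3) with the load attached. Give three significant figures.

At node B, R3 is in parallel with the load: R3‖R_L = 28.31 kΩ.
Below node A the resistance is R2 + (R3‖R_L) = 75.31 kΩ, so V_A = 35.6 × 75.31/95.61 = 28.04 V.
Then V_B = V_A × (R3‖R_L)/(R2 + R3‖R_L) = 28.04 × 28.31/75.31 = 10.5 V.

V ≈ 10.5 V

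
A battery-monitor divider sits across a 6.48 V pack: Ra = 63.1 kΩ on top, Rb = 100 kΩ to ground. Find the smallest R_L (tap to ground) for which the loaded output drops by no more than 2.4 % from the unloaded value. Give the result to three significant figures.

R_L(min) ≈ 1.57 MΩ

Output resistance R_th = Ra‖Rb = (63.1 × 100)/163.1 = 38.69 kΩ.
The fractional drop is R_th/(R_th + R_L); requiring this ≤ 0.0240 gives R_L ≥ R_th(1/0.0240 − 1) = 38.69 × 40.67 = 1.57 MΩ.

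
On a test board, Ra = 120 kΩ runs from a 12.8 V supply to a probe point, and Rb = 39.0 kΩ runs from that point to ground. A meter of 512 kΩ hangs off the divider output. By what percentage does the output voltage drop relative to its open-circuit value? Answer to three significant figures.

5.44 %

The divider's output (Thévenin) resistance is Ra‖Rb = 29.43 kΩ.
Fractional drop under load = R_th/(R_th + R_L) = 29.43 / (29.43 + 512) = 0.05436.
So the output falls by 5.44 %.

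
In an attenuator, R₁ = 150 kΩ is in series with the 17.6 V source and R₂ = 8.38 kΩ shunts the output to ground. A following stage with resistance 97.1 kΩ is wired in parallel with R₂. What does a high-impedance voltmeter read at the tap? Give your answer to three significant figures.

The load sits in parallel with R₂: R₂‖R_L = (8.38 × 97.1) / (8.38 + 97.1) = 7.714 kΩ.
V_out = 17.6 × 7.714 / (150 + 7.714) = 17.6 × 7.714/157.7 = 0.861 V.
(Unloaded it would have been 0.931 V.)

V_out ≈ 0.861 V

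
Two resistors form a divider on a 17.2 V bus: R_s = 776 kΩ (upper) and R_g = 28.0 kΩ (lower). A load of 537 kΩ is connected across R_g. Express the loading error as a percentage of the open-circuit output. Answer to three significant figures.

The divider's output (Thévenin) resistance is R_s‖R_g = 27.02 kΩ.
Fractional drop under load = R_th/(R_th + R_L) = 27.02 / (27.02 + 537) = 0.04791.
So the output falls by 4.79 %.

4.79 %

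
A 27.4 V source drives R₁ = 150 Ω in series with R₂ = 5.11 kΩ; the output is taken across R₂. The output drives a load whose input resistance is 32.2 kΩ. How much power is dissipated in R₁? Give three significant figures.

P ≈ 5.42 mW

Total resistance from the source is R₁ + (R₂‖R_L) = 4560 Ω, so I = 27.4/4560 Ω = 6.009 mA.
P = I²·R₁ = (6.009 mA)² × 150 Ω = 5.42 mW.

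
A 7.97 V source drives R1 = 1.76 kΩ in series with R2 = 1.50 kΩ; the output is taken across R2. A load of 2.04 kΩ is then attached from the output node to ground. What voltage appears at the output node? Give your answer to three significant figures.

V_out ≈ 2.63 V

The load sits in parallel with R2: R2‖R_L = (1.50 × 2.04) / (1.50 + 2.04) = 0.8644 kΩ.
V_out = 7.97 × 0.8644 / (1.76 + 0.8644) = 7.97 × 0.8644/2.624 = 2.63 V.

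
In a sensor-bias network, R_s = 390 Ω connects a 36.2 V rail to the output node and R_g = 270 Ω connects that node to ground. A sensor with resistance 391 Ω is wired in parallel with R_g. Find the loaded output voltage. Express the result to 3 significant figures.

The load sits in parallel with R_g: R_g‖R_L = (270 × 391) / (270 + 391) = 159.7 Ω.
V_out = 36.2 × 159.7 / (390 + 159.7) = 36.2 × 159.7/549.7 = 10.5 V.
(Unloaded it would have been 14.8 V.)

V_out ≈ 10.5 V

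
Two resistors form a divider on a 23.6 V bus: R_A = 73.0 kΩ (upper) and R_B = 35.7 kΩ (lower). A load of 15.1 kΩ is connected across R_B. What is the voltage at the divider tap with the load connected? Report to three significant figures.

The load sits in parallel with R_B: R_B‖R_L = (35.7 × 15.1) / (35.7 + 15.1) = 10.61 kΩ.
V_out = 23.6 × 10.61 / (73.0 + 10.61) = 23.6 × 10.61/83.61 = 3.00 V.

V_out ≈ 3.00 V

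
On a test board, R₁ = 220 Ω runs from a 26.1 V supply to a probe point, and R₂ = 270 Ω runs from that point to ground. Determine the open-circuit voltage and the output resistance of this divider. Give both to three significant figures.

V_th is the open-circuit tap voltage: 26.1 × 270/(220 + 270) = 14.4 V.
With the supply zeroed, R₁ and R₂ appear in parallel from the tap: R_th = R₁‖R₂ = (220 × 270)/490.0 = 121 Ω.

V_th = 14.4 V, R_th = 121 Ω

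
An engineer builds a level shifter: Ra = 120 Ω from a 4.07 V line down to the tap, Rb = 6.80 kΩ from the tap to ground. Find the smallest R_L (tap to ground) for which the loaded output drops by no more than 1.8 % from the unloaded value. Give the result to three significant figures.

Output resistance R_th = Ra‖Rb = (120 × 6800)/6920 = 117.9 Ω.
The fractional drop is R_th/(R_th + R_L); requiring this ≤ 0.0180 gives R_L ≥ R_th(1/0.0180 − 1) = 117.9 × 54.56 = 6.43 kΩ.

R_L(min) ≈ 6.43 kΩ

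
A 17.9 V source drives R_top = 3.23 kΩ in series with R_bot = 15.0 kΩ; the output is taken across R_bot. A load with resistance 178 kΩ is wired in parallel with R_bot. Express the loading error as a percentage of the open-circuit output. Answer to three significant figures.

1.47 %

The divider's output (Thévenin) resistance is R_top‖R_bot = 2.658 kΩ.
Fractional drop under load = R_th/(R_th + R_L) = 2.658 / (2.658 + 178) = 0.01471.
So the output falls by 1.47 %.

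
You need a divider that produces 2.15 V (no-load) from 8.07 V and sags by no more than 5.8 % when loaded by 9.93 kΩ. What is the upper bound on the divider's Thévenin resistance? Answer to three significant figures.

R_th ≤ 611 Ω

Loading drop = R_th/(R_th + R_L) ≤ 0.0580, so R_th ≤ R_L · ε/(1−ε) = 9.93 kΩ × 0.0580/0.9420 = 611 Ω.
(Any R1, R2 with R2/(R1+R2) = 0.266 and R1‖R2 ≤ 611 Ω will meet the spec.)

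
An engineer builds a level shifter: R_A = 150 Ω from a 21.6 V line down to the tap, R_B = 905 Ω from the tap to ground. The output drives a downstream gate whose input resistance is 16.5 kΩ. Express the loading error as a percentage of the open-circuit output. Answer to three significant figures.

The divider's output (Thévenin) resistance is R_A‖R_B = 128.7 Ω.
Fractional drop under load = R_th/(R_th + R_L) = 128.7 / (128.7 + 16500) = 0.007738.
So the output falls by 0.774 %.

0.774 %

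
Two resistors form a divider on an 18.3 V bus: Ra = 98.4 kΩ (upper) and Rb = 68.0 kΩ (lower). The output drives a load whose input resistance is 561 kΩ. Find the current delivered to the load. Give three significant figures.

Rb‖R_L = 60.65 kΩ; V_out = 18.3 × 60.65/159.0 = 6.978 V.
I_L = V_out / R_L = 6.978 / 561 kΩ = 0.0124 mA.

I_L ≈ 0.0124 mA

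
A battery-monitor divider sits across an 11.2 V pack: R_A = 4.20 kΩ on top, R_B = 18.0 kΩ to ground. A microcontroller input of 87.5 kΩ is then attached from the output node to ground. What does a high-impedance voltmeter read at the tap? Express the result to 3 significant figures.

V_out ≈ 8.74 V

The load sits in parallel with R_B: R_B‖R_L = (18.0 × 87.5) / (18.0 + 87.5) = 14.93 kΩ.
V_out = 11.2 × 14.93 / (4.20 + 14.93) = 11.2 × 14.93/19.13 = 8.74 V.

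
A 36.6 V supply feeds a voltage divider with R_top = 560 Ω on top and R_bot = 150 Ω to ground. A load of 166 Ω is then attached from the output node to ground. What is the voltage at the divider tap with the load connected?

The load sits in parallel with R_bot: R_bot‖R_L = (150 × 166) / (150 + 166) = 78.80 Ω.
V_out = 36.6 × 78.80 / (560 + 78.80) = 36.6 × 78.80/638.8 = 4.51 V.

V_out ≈ 4.51 V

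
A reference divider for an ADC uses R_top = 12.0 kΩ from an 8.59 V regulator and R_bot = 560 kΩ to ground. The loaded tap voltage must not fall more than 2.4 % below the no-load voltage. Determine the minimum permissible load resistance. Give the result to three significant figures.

R_L(min) ≈ 478 kΩ

Output resistance R_th = R_top‖R_bot = (12.0 × 560)/572.0 = 11.75 kΩ.
The fractional drop is R_th/(R_th + R_L); requiring this ≤ 0.0240 gives R_L ≥ R_th(1/0.0240 − 1) = 11.75 × 40.67 = 478 kΩ.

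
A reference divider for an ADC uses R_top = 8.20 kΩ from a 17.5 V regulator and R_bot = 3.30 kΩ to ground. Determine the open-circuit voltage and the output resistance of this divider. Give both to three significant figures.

V_th is the open-circuit tap voltage: 17.5 × 3.30/(8.20 + 3.30) = 5.02 V.
With the supply zeroed, R_top and R_bot appear in parallel from the tap: R_th = R_top‖R_bot = (8.20 × 3.30)/11.50 = 2.35 kΩ.

V_th = 5.02 V, R_th = 2.35 kΩ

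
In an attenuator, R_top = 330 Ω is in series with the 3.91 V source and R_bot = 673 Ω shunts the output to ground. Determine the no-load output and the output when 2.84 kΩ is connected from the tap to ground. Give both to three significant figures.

Unloaded: 2.62 V; loaded: 2.43 V

Open-circuit: V = 3.91 × 673/(330 + 673) = 2.62 V.
With the load, R_bot becomes R_bot‖R_L = 544.1 Ω, so V = 3.91 × 544.1/874.1 = 2.43 V.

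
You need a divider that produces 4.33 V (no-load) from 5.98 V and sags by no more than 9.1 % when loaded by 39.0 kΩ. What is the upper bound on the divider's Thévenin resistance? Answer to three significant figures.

R_th ≤ 3.90 kΩ

Loading drop = R_th/(R_th + R_L) ≤ 0.0910, so R_th ≤ R_L · ε/(1−ε) = 39.0 kΩ × 0.0910/0.9090 = 3.90 kΩ.
(Any R1, R2 with R2/(R1+R2) = 0.724 and R1‖R2 ≤ 3.90 kΩ will meet the spec.)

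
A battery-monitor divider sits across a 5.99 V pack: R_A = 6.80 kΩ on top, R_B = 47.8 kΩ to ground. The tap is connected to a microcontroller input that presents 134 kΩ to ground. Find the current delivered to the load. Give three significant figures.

I_L ≈ 0.0375 mA

R_B‖R_L = 35.23 kΩ; V_out = 5.99 × 35.23/42.03 = 5.021 V.
I_L = V_out / R_L = 5.021 / 134 kΩ = 0.0375 mA.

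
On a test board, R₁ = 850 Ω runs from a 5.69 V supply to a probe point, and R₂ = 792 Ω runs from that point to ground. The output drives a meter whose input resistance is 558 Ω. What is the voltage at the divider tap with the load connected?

V_out ≈ 1.58 V

The load sits in parallel with R₂: R₂‖R_L = (792 × 558) / (792 + 558) = 327.4 Ω.
V_out = 5.69 × 327.4 / (850 + 327.4) = 5.69 × 327.4/1177 = 1.58 V.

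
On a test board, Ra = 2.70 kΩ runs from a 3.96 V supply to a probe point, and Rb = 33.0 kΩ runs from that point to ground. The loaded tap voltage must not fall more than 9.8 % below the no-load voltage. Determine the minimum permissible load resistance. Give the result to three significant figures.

R_L(min) ≈ 23.0 kΩ

Output resistance R_th = Ra‖Rb = (2.70 × 33.0)/35.70 = 2.496 kΩ.
The fractional drop is R_th/(R_th + R_L); requiring this ≤ 0.0980 gives R_L ≥ R_th(1/0.0980 − 1) = 2.496 × 9.204 = 23.0 kΩ.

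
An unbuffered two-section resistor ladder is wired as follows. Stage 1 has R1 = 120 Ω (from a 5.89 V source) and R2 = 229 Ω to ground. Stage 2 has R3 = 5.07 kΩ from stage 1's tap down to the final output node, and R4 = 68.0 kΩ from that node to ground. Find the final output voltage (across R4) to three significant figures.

V_out ≈ 3.59 V

Stage 2 presents R3+R4 = 73070 Ω as a load on stage 1's tap.
Stage 1's lower leg becomes R2‖(R3+R4) = 228.3 Ω, so V_mid = 5.89 × 228.3/348.3 = 3.861 V.
Stage 2 is itself unloaded: V_out = V_mid × R4/(R3+R4) = 3.861 × 68000/73070 = 3.59 V.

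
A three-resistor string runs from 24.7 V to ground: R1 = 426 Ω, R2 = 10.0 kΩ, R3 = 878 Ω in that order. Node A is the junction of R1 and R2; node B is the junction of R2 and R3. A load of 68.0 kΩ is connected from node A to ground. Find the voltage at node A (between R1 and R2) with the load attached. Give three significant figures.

Below node A the series string R2+R3 = 10880 Ω sits in parallel with the 68000 Ω load: 9378 Ω.
V_A = 24.7 × 9378/(426 + 9378) = 23.6 V.

V ≈ 23.6 V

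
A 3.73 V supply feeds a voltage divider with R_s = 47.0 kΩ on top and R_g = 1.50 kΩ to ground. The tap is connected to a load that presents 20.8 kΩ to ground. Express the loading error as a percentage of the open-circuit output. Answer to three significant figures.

6.53 %

The divider's output (Thévenin) resistance is R_s‖R_g = 1.454 kΩ.
Fractional drop under load = R_th/(R_th + R_L) = 1.454 / (1.454 + 20.8) = 0.06532.
So the output falls by 6.53 %.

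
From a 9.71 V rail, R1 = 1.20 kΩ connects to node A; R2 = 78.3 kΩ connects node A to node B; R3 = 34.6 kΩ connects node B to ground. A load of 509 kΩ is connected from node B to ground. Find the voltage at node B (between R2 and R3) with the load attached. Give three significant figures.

V ≈ 2.81 V

At node B, R3 is in parallel with the load: R3‖R_L = 32.40 kΩ.
Below node A the resistance is R2 + (R3‖R_L) = 110.7 kΩ, so V_A = 9.71 × 110.7/111.9 = 9.606 V.
Then V_B = V_A × (R3‖R_L)/(R2 + R3‖R_L) = 9.606 × 32.40/110.7 = 2.81 V.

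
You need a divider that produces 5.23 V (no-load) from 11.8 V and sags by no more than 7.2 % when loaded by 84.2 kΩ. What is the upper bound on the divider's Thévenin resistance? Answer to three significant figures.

Loading drop = R_th/(R_th + R_L) ≤ 0.0720, so R_th ≤ R_L · ε/(1−ε) = 84.2 kΩ × 0.0720/0.9280 = 6.53 kΩ.
(Any R1, R2 with R2/(R1+R2) = 0.443 and R1‖R2 ≤ 6.53 kΩ will meet the spec.)

R_th ≤ 6.53 kΩ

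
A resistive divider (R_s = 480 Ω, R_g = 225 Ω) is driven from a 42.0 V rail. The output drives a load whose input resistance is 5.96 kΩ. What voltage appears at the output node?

V_out ≈ 13.1 V

The load sits in parallel with R_g: R_g‖R_L = (225 × 5960) / (225 + 5960) = 216.8 Ω.
V_out = 42.0 × 216.8 / (480 + 216.8) = 42.0 × 216.8/696.8 = 13.1 V.
(Unloaded it would have been 13.4 V.)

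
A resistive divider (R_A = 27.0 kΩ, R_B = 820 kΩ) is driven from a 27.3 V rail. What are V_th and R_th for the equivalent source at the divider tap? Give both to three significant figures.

V_th = 26.4 V, R_th = 26.1 kΩ

V_th is the open-circuit tap voltage: 27.3 × 820/(27.0 + 820) = 26.4 V.
With the supply zeroed, R_A and R_B appear in parallel from the tap: R_th = R_A‖R_B = (27.0 × 820)/847.0 = 26.1 kΩ.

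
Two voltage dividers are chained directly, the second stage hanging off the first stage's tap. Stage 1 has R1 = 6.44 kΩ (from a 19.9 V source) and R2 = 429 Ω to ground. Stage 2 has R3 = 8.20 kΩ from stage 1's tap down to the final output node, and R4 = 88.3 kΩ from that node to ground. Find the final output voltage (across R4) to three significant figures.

Stage 2 presents R3+R4 = 96500 Ω as a load on stage 1's tap.
Stage 1's lower leg becomes R2‖(R3+R4) = 427.1 Ω, so V_mid = 19.9 × 427.1/6867 = 1.238 V.
Stage 2 is itself unloaded: V_out = V_mid × R4/(R3+R4) = 1.238 × 88300/96500 = 1.13 V.

V_out ≈ 1.13 V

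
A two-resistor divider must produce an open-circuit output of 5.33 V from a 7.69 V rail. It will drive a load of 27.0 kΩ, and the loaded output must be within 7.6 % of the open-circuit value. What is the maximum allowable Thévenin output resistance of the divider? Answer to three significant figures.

R_th ≤ 2.22 kΩ

Loading drop = R_th/(R_th + R_L) ≤ 0.0760, so R_th ≤ R_L · ε/(1−ε) = 27.0 kΩ × 0.0760/0.9240 = 2.22 kΩ.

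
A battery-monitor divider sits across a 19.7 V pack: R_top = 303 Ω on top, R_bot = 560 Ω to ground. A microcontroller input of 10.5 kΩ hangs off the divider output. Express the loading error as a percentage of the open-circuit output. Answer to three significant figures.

The divider's output (Thévenin) resistance is R_top‖R_bot = 196.6 Ω.
Fractional drop under load = R_th/(R_th + R_L) = 196.6 / (196.6 + 10500) = 0.01838.
So the output falls by 1.84 %.

1.84 %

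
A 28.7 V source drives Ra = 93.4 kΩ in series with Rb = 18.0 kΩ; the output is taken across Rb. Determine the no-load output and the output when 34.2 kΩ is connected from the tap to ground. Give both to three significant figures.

Unloaded: 4.64 V; loaded: 3.22 V

Open-circuit: V = 28.7 × 18.0/(93.4 + 18.0) = 4.64 V.
With the load, Rb becomes Rb‖R_L = 11.79 kΩ, so V = 28.7 × 11.79/105.2 = 3.22 V.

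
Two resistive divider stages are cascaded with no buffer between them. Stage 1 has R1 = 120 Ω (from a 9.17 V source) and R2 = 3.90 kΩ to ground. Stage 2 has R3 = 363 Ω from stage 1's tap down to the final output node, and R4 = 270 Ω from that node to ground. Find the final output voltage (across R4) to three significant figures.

V_out ≈ 3.21 V

Stage 2 presents R3+R4 = 633.0 Ω as a load on stage 1's tap.
Stage 1's lower leg becomes R2‖(R3+R4) = 544.6 Ω, so V_mid = 9.17 × 544.6/664.6 = 7.514 V.
Stage 2 is itself unloaded: V_out = V_mid × R4/(R3+R4) = 7.514 × 270/633.0 = 3.21 V.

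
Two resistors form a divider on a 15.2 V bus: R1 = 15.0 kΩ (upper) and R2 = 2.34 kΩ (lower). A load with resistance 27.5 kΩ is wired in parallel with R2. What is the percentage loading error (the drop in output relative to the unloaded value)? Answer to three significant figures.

The divider's output (Thévenin) resistance is R1‖R2 = 2.024 kΩ.
Fractional drop under load = R_th/(R_th + R_L) = 2.024 / (2.024 + 27.5) = 0.06856.
So the output falls by 6.86 %.

6.86 %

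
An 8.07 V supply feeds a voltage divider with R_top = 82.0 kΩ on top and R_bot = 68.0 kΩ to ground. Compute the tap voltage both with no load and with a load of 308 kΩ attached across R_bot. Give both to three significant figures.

Unloaded: 3.66 V; loaded: 3.26 V

Open-circuit: V = 8.07 × 68.0/(82.0 + 68.0) = 3.66 V.
With the load, R_bot becomes R_bot‖R_L = 55.70 kΩ, so V = 8.07 × 55.70/137.7 = 3.26 V.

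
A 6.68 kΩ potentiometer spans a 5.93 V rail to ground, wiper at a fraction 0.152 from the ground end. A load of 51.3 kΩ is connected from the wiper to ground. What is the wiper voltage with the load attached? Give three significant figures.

V ≈ 0.886 V

The wiper splits the pot into (1−α)R = 5.665 kΩ above and αR = 1.015 kΩ below.
Lower section ‖ load = 0.9957 kΩ.
V_wiper = 5.93 × 0.9957/(5.665 + 0.9957) = 0.886 V.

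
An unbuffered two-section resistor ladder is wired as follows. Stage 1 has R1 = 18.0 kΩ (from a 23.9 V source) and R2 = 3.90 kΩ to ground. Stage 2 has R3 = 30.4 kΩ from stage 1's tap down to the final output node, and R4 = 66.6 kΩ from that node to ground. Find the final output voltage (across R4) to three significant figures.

V_out ≈ 2.83 V

Stage 2 presents R3+R4 = 97.00 kΩ as a load on stage 1's tap.
Stage 1's lower leg becomes R2‖(R3+R4) = 3.749 kΩ, so V_mid = 23.9 × 3.749/21.75 = 4.120 V.
Stage 2 is itself unloaded: V_out = V_mid × R4/(R3+R4) = 4.120 × 66.6/97.00 = 2.83 V.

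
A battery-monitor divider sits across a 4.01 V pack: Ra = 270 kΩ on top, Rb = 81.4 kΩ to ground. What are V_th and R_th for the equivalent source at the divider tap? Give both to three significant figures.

V_th = 0.929 V, R_th = 62.5 kΩ

V_th is the open-circuit tap voltage: 4.01 × 81.4/(270 + 81.4) = 0.929 V.
With the supply zeroed, Ra and Rb appear in parallel from the tap: R_th = Ra‖Rb = (270 × 81.4)/351.4 = 62.5 kΩ.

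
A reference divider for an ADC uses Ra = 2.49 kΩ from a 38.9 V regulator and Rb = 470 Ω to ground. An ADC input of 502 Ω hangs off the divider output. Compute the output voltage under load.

V_out ≈ 3.46 V

The load sits in parallel with Rb: Rb‖R_L = (470 × 502) / (470 + 502) = 242.7 Ω.
V_out = 38.9 × 242.7 / (2490 + 242.7) = 38.9 × 242.7/2733 = 3.46 V.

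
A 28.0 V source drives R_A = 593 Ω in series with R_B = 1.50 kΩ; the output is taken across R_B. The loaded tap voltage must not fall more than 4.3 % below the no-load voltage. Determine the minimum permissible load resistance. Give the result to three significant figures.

R_L(min) ≈ 9.46 kΩ

Output resistance R_th = R_A‖R_B = (593 × 1500)/2093 = 425.0 Ω.
The fractional drop is R_th/(R_th + R_L); requiring this ≤ 0.0430 gives R_L ≥ R_th(1/0.0430 − 1) = 425.0 × 22.26 = 9.46 kΩ.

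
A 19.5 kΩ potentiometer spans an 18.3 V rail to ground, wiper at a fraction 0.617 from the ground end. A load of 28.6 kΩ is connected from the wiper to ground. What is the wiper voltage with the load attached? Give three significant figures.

The wiper splits the pot into (1−α)R = 7.468 kΩ above and αR = 12.03 kΩ below.
Lower section ‖ load = 8.469 kΩ.
V_wiper = 18.3 × 8.469/(7.468 + 8.469) = 9.72 V.

V ≈ 9.72 V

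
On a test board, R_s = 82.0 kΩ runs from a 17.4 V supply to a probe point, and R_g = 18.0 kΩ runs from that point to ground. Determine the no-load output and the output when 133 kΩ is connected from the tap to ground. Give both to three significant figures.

Unloaded: 3.13 V; loaded: 2.82 V

Open-circuit: V = 17.4 × 18.0/(82.0 + 18.0) = 3.13 V.
With the load, R_g becomes R_g‖R_L = 15.85 kΩ, so V = 17.4 × 15.85/97.85 = 2.82 V.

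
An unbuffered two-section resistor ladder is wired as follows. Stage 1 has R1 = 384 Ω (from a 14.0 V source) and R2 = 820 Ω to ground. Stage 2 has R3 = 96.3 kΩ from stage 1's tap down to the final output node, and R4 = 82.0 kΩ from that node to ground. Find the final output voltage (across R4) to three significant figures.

V_out ≈ 4.38 V

Stage 2 presents R3+R4 = 178300 Ω as a load on stage 1's tap.
Stage 1's lower leg becomes R2‖(R3+R4) = 816.2 Ω, so V_mid = 14.0 × 816.2/1200 = 9.521 V.
Stage 2 is itself unloaded: V_out = V_mid × R4/(R3+R4) = 9.521 × 82000/178300 = 4.38 V.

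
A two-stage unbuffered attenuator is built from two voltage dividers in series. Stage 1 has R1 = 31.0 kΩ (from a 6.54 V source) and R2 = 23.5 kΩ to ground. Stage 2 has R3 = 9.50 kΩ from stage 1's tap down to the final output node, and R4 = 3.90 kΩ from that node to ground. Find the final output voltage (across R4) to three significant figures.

V_out ≈ 0.411 V

Stage 2 presents R3+R4 = 13.40 kΩ as a load on stage 1's tap.
Stage 1's lower leg becomes R2‖(R3+R4) = 8.534 kΩ, so V_mid = 6.54 × 8.534/39.53 = 1.412 V.
Stage 2 is itself unloaded: V_out = V_mid × R4/(R3+R4) = 1.412 × 3.90/13.40 = 0.411 V.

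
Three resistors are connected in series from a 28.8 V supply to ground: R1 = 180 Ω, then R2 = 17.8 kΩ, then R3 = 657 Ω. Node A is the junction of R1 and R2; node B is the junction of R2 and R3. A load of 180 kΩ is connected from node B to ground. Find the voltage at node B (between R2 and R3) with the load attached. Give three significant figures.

At node B, R3 is in parallel with the load: R3‖R_L = 654.6 Ω.
Below node A the resistance is R2 + (R3‖R_L) = 18450 Ω, so V_A = 28.8 × 18450/18630 = 28.52 V.
Then V_B = V_A × (R3‖R_L)/(R2 + R3‖R_L) = 28.52 × 654.6/18450 = 1.01 V.

V ≈ 1.01 V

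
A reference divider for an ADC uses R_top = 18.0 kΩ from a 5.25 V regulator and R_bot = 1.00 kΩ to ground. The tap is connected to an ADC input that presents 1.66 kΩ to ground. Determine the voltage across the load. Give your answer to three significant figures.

V_out ≈ 0.176 V

The load sits in parallel with R_bot: R_bot‖R_L = (1.00 × 1.66) / (1.00 + 1.66) = 0.6241 kΩ.
V_out = 5.25 × 0.6241 / (18.0 + 0.6241) = 5.25 × 0.6241/18.62 = 0.176 V.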